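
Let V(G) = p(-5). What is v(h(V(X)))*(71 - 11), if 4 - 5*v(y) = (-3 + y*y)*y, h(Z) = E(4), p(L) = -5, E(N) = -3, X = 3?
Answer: 264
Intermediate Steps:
V(G) = -5
h(Z) = -3
v(y) = 4/5 - y*(-3 + y**2)/5 (v(y) = 4/5 - (-3 + y*y)*y/5 = 4/5 - (-3 + y**2)*y/5 = 4/5 - y*(-3 + y**2)/5)
v(h(V(X)))*(71 - 11) = (4/5 - 1/5*(-3)**3 + (3/5)*(-3))*(71 - 11) = (4/5 - 1/5*(-27) - 9/5)*60 = (4/5 + 27/5 - 9/5)*60 = (22/5)*60 = 264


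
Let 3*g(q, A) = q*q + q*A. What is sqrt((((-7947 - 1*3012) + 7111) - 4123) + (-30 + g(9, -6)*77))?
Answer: 6*I*sqrt(203) ≈ 85.487*I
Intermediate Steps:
g(q, A) = q**2/3 + A*q/3 (g(q, A) = (q*q + q*A)/3 = (q**2 + A*q)/3 = q**2/3 + A*q/3)
sqrt((((-7947 - 1*3012) + 7111) - 4123) + (-30 + g(9, -6)*77)) = sqrt((((-7947 - 1*3012) + 7111) - 4123) + (-30 + ((1/3)*9*(-6 + 9))*77)) = sqrt((((-7947 - 3012) + 7111) - 4123) + (-30 + ((1/3)*9*3)*77)) = sqrt(((-10959 + 7111) - 4123) + (-30 + 9*77)) = sqrt((-3848 - 4123) + (-30 + 693)) = sqrt(-7971 + 663) = sqrt(-7308) = 6*I*sqrt(203)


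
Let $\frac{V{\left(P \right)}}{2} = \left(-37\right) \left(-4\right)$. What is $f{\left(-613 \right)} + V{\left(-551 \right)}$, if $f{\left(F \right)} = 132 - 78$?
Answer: $350$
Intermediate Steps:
$V{\left(P \right)} = 296$ ($V{\left(P \right)} = 2 \left(\left(-37\right) \left(-4\right)\right) = 2 \cdot 148 = 296$)
$f{\left(F \right)} = 54$
$f{\left(-613 \right)} + V{\left(-551 \right)} = 54 + 296 = 350$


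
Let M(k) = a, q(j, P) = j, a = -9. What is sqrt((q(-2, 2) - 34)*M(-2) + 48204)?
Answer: 12*sqrt(337) ≈ 220.29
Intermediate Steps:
M(k) = -9
sqrt((q(-2, 2) - 34)*M(-2) + 48204) = sqrt((-2 - 34)*(-9) + 48204) = sqrt(-36*(-9) + 48204) = sqrt(324 + 48204) = sqrt(48528) = 12*sqrt(337)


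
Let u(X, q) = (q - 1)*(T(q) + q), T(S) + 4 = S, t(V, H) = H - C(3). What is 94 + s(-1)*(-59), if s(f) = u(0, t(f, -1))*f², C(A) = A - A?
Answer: -614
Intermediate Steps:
C(A) = 0
t(V, H) = H (t(V, H) = H - 1*0 = H + 0 = H)
T(S) = -4 + S
u(X, q) = (-1 + q)*(-4 + 2*q) (u(X, q) = (q - 1)*((-4 + q) + q) = (-1 + q)*(-4 + 2*q))
s(f) = 12*f² (s(f) = (4 - 6*(-1) + 2*(-1)²)*f² = (4 + 6 + 2*1)*f² = (4 + 6 + 2)*f² = 12*f²)
94 + s(-1)*(-59) = 94 + (12*(-1)²)*(-59) = 94 + (12*1)*(-59) = 94 + 12*(-59) = 94 - 708 = -614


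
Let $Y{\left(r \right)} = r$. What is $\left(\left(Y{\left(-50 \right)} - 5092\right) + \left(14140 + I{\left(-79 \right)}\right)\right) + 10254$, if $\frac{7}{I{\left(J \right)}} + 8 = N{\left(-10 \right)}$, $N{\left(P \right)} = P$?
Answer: $\frac{346529}{18} \approx 19252.0$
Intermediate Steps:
$I{\left(J \right)} = - \frac{7}{18}$ ($I{\left(J \right)} = \frac{7}{-8 - 10} = \frac{7}{-18} = 7 \left(- \frac{1}{18}\right) = - \frac{7}{18}$)
$\left(\left(Y{\left(-50 \right)} - 5092\right) + \left(14140 + I{\left(-79 \right)}\right)\right) + 10254 = \left(\left(-50 - 5092\right) + \left(14140 - \frac{7}{18}\right)\right) + 10254 = \left(\left(-50 - 5092\right) + \frac{254513}{18}\right) + 10254 = \left(-5142 + \frac{254513}{18}\right) + 10254 = \frac{161957}{18} + 10254 = \frac{346529}{18}$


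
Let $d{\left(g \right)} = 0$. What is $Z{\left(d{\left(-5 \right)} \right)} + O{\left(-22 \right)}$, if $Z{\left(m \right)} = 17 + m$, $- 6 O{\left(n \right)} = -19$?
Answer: $\frac{121}{6} \approx 20.167$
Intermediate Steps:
$O{\left(n \right)} = \frac{19}{6}$ ($O{\left(n \right)} = \left(- \frac{1}{6}\right) \left(-19\right) = \frac{19}{6}$)
$Z{\left(d{\left(-5 \right)} \right)} + O{\left(-22 \right)} = \left(17 + 0\right) + \frac{19}{6} = 17 + \frac{19}{6} = \frac{121}{6}$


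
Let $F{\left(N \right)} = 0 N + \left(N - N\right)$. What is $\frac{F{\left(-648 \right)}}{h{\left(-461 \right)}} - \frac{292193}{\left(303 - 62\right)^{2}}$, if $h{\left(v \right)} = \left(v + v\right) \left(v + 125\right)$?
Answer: $- \frac{292193}{58081} \approx -5.0308$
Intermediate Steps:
$h{\left(v \right)} = 2 v \left(125 + v\right)$
$F{\left(N \right)} = 0$ ($F{\left(N \right)} = 0 + 0 = 0$)
$\frac{F{\left(-648 \right)}}{h{\left(-461 \right)}} - \frac{292193}{\left(303 - 62\right)^{2}} = \frac{0}{2 \left(-461\right) \left(125 - 461\right)} - \frac{292193}{\left(303 - 62\right)^{2}} = \frac{0}{2 \left(-461\right) \left(-336\right)} - \frac{292193}{241^{2}} = \frac{0}{309792} - \frac{292193}{58081} = 0 \cdot \frac{1}{309792} - \frac{292193}{58081} = 0 - \frac{292193}{58081} = - \frac{292193}{58081}$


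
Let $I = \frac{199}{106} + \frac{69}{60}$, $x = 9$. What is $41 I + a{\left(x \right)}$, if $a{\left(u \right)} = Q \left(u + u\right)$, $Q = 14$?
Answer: $\frac{398689}{1060} \approx 376.12$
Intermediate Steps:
$I = \frac{3209}{1060}$ ($I = 199 \cdot \frac{1}{106} + 69 \cdot \frac{1}{60} = \frac{199}{106} + \frac{23}{20} = \frac{3209}{1060} \approx 3.0274$)
$a{\left(u \right)} = 28 u$ ($a{\left(u \right)} = 14 \left(u + u\right) = 14 \cdot 2 u = 28 u$)
$41 I + a{\left(x \right)} = 41 \cdot \frac{3209}{1060} + 28 \cdot 9 = \frac{131569}{1060} + 252 = \frac{398689}{1060}$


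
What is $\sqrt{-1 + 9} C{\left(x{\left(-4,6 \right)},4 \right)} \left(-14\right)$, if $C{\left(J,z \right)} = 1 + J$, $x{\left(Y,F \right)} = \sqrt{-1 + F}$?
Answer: $- 28 \sqrt{2} - 28 \sqrt{10} \approx -128.14$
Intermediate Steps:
$\sqrt{-1 + 9} C{\left(x{\left(-4,6 \right)},4 \right)} \left(-14\right) = \sqrt{-1 + 9} \left(1 + \sqrt{-1 + 6}\right) \left(-14\right) = \sqrt{8} \left(1 + \sqrt{5}\right) \left(-14\right) = 2 \sqrt{2} \left(1 + \sqrt{5}\right) \left(-14\right) = - 28 \sqrt{2} \left(1 + \sqrt{5}\right)$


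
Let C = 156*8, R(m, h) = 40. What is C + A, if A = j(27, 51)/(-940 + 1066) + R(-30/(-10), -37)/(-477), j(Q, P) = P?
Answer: 8336287/6678 ≈ 1248.3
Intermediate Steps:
C = 1248
A = 2143/6678 (A = 51/(-940 + 1066) + 40/(-477) = 51/126 + 40*(-1/477) = 51*(1/126) - 40/477 = 17/42 - 40/477 = 2143/6678 ≈ 0.32090)
C + A = 1248 + 2143/6678 = 8336287/6678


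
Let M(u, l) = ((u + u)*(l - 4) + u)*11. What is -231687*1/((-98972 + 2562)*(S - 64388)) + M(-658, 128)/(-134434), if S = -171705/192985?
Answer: 215910265010955732507/16105184136632467690 ≈ 13.406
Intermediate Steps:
S = -34341/38597 (S = -171705*1/192985 = -34341/38597 ≈ -0.88973)
M(u, l) = 11*u + 22*u*(-4 + l) (M(u, l) = ((2*u)*(-4 + l) + u)*11 = (2*u*(-4 + l) + u)*11 = (u + 2*u*(-4 + l))*11 = 11*u + 22*u*(-4 + l))
-231687*1/((-98972 + 2562)*(S - 64388)) + M(-658, 128)/(-134434) = -231687*1/((-98972 + 2562)*(-34341/38597 - 64388)) + (11*(-658)*(-7 + 2*128))/(-134434) = -231687/((-2485217977/38597*(-96410))) + (11*(-658)*(-7 + 256))*(-1/134434) = -231687/239599865162570/38597 + (11*(-658)*249)*(-1/134434) = -231687*38597/239599865162570 - 1802262*(-1/134434) = -8942423139/239599865162570 + 901131/67217 = 215910265010955732507/16105184136632467690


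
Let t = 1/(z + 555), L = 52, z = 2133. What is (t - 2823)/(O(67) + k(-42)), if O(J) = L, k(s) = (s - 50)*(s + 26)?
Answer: -7588223/4096512 ≈ -1.8524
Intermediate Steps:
t = 1/2688 (t = 1/(2133 + 555) = 1/2688 ≈ 0.00037202)
k(s) = (-50 + s)*(26 + s)
O(J) = 52
(t - 2823)/(O(67) + k(-42)) = (1/2688 - 2823)/(52 + (-1300 + (-42)² - 24*(-42))) = -7588223/(2688*(52 + (-1300 + 1764 + 1008))) = -7588223/(2688*(52 + 1472)) = -7588223/2688/1524 = -7588223/2688*1/1524 = -7588223/4096512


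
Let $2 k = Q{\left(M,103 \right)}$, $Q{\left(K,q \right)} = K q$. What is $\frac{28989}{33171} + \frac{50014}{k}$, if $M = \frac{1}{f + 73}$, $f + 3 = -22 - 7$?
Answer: $\frac{45347388725}{1138871} \approx 39818.0$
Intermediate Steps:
$f = -32$ ($f = -3 - 29 = -32$)
$M = \frac{1}{41}$ ($M = \frac{1}{-32 + 73} = \frac{1}{41} \approx 0.02439$)
$k = \frac{103}{82}$ ($k = \frac{\frac{1}{41} \cdot 103}{2} = \frac{1}{2} \cdot \frac{103}{41} = \frac{103}{82} \approx 1.2561$)
$\frac{28989}{33171} + \frac{50014}{k} = \frac{28989}{33171} + \frac{50014}{\frac{103}{82}} = 28989 \cdot \frac{1}{33171} + 50014 \cdot \frac{82}{103} = \frac{9663}{11057} + \frac{4101148}{103} = \frac{45347388725}{1138871}$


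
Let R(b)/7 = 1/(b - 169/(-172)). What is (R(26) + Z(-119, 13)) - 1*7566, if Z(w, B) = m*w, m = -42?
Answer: -1702412/663 ≈ -2567.7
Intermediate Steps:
Z(w, B) = -42*w
R(b) = 7/(169/172 + b) (R(b) = 7/(b - 169/(-172)) = 7/(b - 169*(-1/172)) = 7/(b + 169/172) = 7/(169/172 + b))
(R(26) + Z(-119, 13)) - 1*7566 = (1204/(169 + 172*26) - 42*(-119)) - 1*7566 = (1204/(169 + 4472) + 4998) - 7566 = (1204/4641 + 4998) - 7566 = (1204*(1/4641) + 4998) - 7566 = (172/663 + 4998) - 7566 = 3313846/663 - 7566 = -1702412/663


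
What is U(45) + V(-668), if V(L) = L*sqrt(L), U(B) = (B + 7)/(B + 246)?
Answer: 52/291 - 1336*I*sqrt(167) ≈ 0.17869 - 17265.0*I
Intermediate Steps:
U(B) = (7 + B)/(246 + B)
V(L) = L**(3/2)
U(45) + V(-668) = (7 + 45)/(246 + 45) + (-668)**(3/2) = 52/291 - 1336*I*sqrt(167)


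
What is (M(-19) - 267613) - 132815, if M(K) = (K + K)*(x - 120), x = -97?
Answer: -392182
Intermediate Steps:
M(K) = -434*K (M(K) = (K + K)*(-97 - 120) = (2*K)*(-217) = -434*K)
(M(-19) - 267613) - 132815 = (-434*(-19) - 267613) - 132815 = (8246 - 267613) - 132815 = -259367 - 132815 = -392182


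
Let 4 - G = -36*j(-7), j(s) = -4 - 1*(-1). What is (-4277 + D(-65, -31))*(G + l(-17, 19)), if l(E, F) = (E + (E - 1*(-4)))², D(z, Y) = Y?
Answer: -3429168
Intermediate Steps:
j(s) = -3 (j(s) = -4 + 1 = -3)
l(E, F) = (4 + 2*E)² (l(E, F) = (E + (E + 4))² = (E + (4 + E))² = (4 + 2*E)²)
G = -104 (G = 4 - (-36)*(-3) = 4 - 1*108 = 4 - 108 = -104)
(-4277 + D(-65, -31))*(G + l(-17, 19)) = (-4277 - 31)*(-104 + 4*(2 - 17)²) = -4308*(-104 + 4*(-15)²) = -4308*(-104 + 4*225) = -4308*(-104 + 900) = -4308*796 = -3429168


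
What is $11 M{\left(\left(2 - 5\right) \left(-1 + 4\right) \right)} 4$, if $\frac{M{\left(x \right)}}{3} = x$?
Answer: $-1188$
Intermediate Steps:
$M{\left(x \right)} = 3 x$
$11 M{\left(\left(2 - 5\right) \left(-1 + 4\right) \right)} 4 = 11 \cdot 3 \left(2 - 5\right) \left(-1 + 4\right) 4 = 11 \cdot 3 \left(\left(-3\right) 3\right) 4 = 11 \cdot 3 \left(-9\right) 4 = 11 \left(-27\right) 4 = \left(-297\right) 4 = -1188$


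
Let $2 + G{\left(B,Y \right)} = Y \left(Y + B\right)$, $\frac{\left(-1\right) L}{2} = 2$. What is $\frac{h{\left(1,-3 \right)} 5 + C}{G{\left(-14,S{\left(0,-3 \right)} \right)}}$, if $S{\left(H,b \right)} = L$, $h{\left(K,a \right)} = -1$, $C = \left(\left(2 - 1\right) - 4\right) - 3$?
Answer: $- \frac{11}{70} \approx -0.15714$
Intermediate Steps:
$C = -6$ ($C = \left(\left(2 - 1\right) - 4\right) - 3 = \left(1 - 4\right) - 3 = -3 - 3 = -6$)
$L = -4$ ($L = \left(-2\right) 2 = -4$)
$S{\left(H,b \right)} = -4$
$G{\left(B,Y \right)} = -2 + Y \left(B + Y\right)$ ($G{\left(B,Y \right)} = -2 + Y \left(Y + B\right) = -2 + Y \left(B + Y\right)$)
$\frac{h{\left(1,-3 \right)} 5 + C}{G{\left(-14,S{\left(0,-3 \right)} \right)}} = \frac{\left(-1\right) 5 - 6}{-2 + \left(-4\right)^{2} - -56} = \frac{-5 - 6}{-2 + 16 + 56} = - \frac{11}{70}$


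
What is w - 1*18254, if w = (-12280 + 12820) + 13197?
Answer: -4517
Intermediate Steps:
w = 13737 (w = 540 + 13197 = 13737)
w - 1*18254 = 13737 - 1*18254 = 13737 - 18254 = -4517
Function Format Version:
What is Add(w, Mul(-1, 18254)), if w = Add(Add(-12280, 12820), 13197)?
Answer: -4517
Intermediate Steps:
w = 13737 (w = Add(540, 13197) = 13737)
Add(w, Mul(-1, 18254)) = Add(13737, Mul(-1, 18254)) = Add(13737, -18254) = -4517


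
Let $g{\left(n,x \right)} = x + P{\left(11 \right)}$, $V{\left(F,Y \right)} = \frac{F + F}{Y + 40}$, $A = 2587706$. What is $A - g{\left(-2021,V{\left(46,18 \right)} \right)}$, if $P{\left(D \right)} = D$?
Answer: $\frac{75043109}{29} \approx 2.5877 \cdot 10^{6}$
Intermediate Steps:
$V{\left(F,Y \right)} = \frac{2 F}{40 + Y}$
$g{\left(n,x \right)} = 11 + x$ ($g{\left(n,x \right)} = x + 11 = 11 + x$)
$A - g{\left(-2021,V{\left(46,18 \right)} \right)} = 2587706 - \left(11 + 2 \cdot 46 \frac{1}{40 + 18}\right) = 2587706 - \left(11 + 2 \cdot 46 \cdot \frac{1}{58}\right) = 2587706 - \left(11 + \frac{46}{29}\right) = 2587706 - \frac{365}{29} = \frac{75043109}{29}$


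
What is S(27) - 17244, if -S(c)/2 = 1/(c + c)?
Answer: -465589/27 ≈ -17244.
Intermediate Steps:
S(c) = -1/c (S(c) = -2/(c + c) = -2*1/(2*c) = -1/c)
S(27) - 17244 = -1/27 - 17244 = -465589/27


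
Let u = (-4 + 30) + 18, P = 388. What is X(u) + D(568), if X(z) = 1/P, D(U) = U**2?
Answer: 125178113/388 ≈ 3.2262e+5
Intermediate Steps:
u = 44 (u = 26 + 18 = 44)
X(z) = 1/388
X(u) + D(568) = 1/388 + 568**2 = 1/388 + 322624 = 125178113/388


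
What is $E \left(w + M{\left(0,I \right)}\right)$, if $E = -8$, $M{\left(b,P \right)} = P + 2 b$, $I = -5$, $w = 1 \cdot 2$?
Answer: $24$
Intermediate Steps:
$w = 2$
$E \left(w + M{\left(0,I \right)}\right) = - 8 \left(2 + \left(-5 + 2 \cdot 0\right)\right) = - 8 \left(2 + \left(-5 + 0\right)\right) = - 8 \left(2 - 5\right) = \left(-8\right) \left(-3\right) = 24$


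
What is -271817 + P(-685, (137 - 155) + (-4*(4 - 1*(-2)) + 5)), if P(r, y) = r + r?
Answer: -273187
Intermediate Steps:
P(r, y) = 2*r
-271817 + P(-685, (137 - 155) + (-4*(4 - 1*(-2)) + 5)) = -271817 + 2*(-685) = -271817 - 1370 = -273187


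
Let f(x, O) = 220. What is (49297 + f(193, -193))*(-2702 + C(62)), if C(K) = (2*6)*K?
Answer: -96954286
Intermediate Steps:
C(K) = 12*K
(49297 + f(193, -193))*(-2702 + C(62)) = (49297 + 220)*(-2702 + 12*62) = 49517*(-2702 + 744) = 49517*(-1958) = -96954286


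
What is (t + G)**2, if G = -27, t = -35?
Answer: 3844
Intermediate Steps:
(t + G)**2 = (-35 - 27)**2 = (-62)**2 = 3844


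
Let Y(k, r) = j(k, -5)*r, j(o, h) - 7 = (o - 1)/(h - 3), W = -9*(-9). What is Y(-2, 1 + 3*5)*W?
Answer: 9558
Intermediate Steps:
W = 81
j(o, h) = 7 + (-1 + o)/(-3 + h) (j(o, h) = 7 + (o - 1)/(h - 3) = 7 + (-1 + o)/(-3 + h))
Y(k, r) = r*(57/8 - k/8) (Y(k, r) = ((-22 + k + 7*(-5))/(-3 - 5))*r = ((-22 + k - 35)/(-8))*r = (-(-57 + k)/8)*r = (57/8 - k/8)*r = r*(57/8 - k/8))
Y(-2, 1 + 3*5)*W = ((1 + 3*5)*(57 - 1*(-2))/8)*81 = ((1 + 15)*(57 + 2)/8)*81 = ((⅛)*16*59)*81 = 118*81 = 9558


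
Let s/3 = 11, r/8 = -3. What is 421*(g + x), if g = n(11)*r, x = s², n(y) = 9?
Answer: 367533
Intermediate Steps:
r = -24 (r = 8*(-3) = -24)
s = 33 (s = 3*11 = 33)
x = 1089 (x = 33² = 1089)
g = -216 (g = 9*(-24) = -216)
421*(g + x) = 421*(-216 + 1089) = 421*873 = 367533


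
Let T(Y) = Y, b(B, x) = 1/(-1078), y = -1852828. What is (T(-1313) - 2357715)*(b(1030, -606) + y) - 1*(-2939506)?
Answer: 336557457611632/77 ≈ 4.3709e+12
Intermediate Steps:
b(B, x) = -1/1078
(T(-1313) - 2357715)*(b(1030, -606) + y) - 1*(-2939506) = (-1313 - 2357715)*(-1/1078 - 1852828) - 1*(-2939506) = -2359028*(-1997348585/1078) + 2939506 = 336557231269670/77 + 2939506 = 336557457611632/77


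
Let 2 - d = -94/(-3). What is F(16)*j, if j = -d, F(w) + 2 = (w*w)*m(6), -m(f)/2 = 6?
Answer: -270512/3 ≈ -90171.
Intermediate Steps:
m(f) = -12 (m(f) = -2*6 = -12)
F(w) = -2 - 12*w² (F(w) = -2 + (w*w)*(-12) = -2 + w²*(-12) = -2 - 12*w²)
d = -88/3 (d = 2 - (-94)/(-3) = 2 - (-94)*(-1)/3 = 2 - 1*94/3 = 2 - 94/3 = -88/3 ≈ -29.333)
j = 88/3 (j = -1*(-88/3) = 88/3 ≈ 29.333)
F(16)*j = (-2 - 12*16²)*(88/3) = (-2 - 12*256)*(88/3) = (-2 - 3072)*(88/3) = -3074*88/3 = -270512/3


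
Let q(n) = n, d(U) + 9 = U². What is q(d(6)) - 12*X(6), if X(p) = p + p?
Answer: -117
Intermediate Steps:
X(p) = 2*p
d(U) = -9 + U²
q(d(6)) - 12*X(6) = (-9 + 6²) - 24*6 = (-9 + 36) - 12*12 = 27 - 144 = -117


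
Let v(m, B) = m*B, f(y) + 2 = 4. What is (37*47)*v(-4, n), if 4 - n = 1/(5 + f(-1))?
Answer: -187812/7 ≈ -26830.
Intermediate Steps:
f(y) = 2 (f(y) = -2 + 4 = 2)
n = 27/7 (n = 4 - 1/(5 + 2) = 4 - 1/7 = 27/7 ≈ 3.8571)
v(m, B) = B*m
(37*47)*v(-4, n) = (37*47)*((27/7)*(-4)) = 1739*(-108/7) = -187812/7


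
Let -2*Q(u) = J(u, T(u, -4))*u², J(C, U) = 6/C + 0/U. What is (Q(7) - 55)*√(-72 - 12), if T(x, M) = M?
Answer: -152*I*√21 ≈ -696.55*I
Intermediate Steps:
J(C, U) = 6/C (J(C, U) = 6/C + 0 = 6/C)
Q(u) = -3*u (Q(u) = -6/u*u²/2 = -3*u)
(Q(7) - 55)*√(-72 - 12) = (-3*7 - 55)*√(-72 - 12) = (-21 - 55)*√(-84) = -152*I*√21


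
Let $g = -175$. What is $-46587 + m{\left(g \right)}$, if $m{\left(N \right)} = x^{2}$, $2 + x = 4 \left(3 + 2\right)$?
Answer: $-46263$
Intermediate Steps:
$x = 18$ ($x = -2 + 4 \left(3 + 2\right) = -2 + 4 \cdot 5 = -2 + 20 = 18$)
$m{\left(N \right)} = 324$ ($m{\left(N \right)} = 18^{2} = 324$)
$-46587 + m{\left(g \right)} = -46587 + 324 = -46263$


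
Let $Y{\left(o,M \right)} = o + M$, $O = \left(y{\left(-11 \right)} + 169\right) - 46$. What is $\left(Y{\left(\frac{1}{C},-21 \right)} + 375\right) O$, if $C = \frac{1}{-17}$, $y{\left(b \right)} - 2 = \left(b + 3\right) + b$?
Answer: $35722$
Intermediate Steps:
$y{\left(b \right)} = 5 + 2 b$ ($y{\left(b \right)} = 2 + \left(\left(b + 3\right) + b\right) = 2 + \left(\left(3 + b\right) + b\right) = 2 + \left(3 + 2 b\right) = 5 + 2 b$)
$C = - \frac{1}{17} \approx -0.058824$
$O = 106$ ($O = \left(\left(5 + 2 \left(-11\right)\right) + 169\right) - 46 = \left(\left(5 - 22\right) + 169\right) - 46 = \left(-17 + 169\right) - 46 = 152 - 46 = 106$)
$Y{\left(o,M \right)} = M + o$
$\left(Y{\left(\frac{1}{C},-21 \right)} + 375\right) O = \left(\left(-21 + \frac{1}{- \frac{1}{17}}\right) + 375\right) 106 = \left(\left(-21 - 17\right) + 375\right) 106 = \left(-38 + 375\right) 106 = 337 \cdot 106 = 35722$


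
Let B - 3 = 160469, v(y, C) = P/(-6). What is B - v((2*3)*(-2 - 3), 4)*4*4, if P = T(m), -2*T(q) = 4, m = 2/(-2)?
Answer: 481400/3 ≈ 1.6047e+5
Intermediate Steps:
m = -1 (m = 2*(-½) = -1)
T(q) = -2 (T(q) = -½*4 = -2)
P = -2
v(y, C) = ⅓ (v(y, C) = -2/(-6) = -2*(-⅙) = ⅓)
B = 160472 (B = 3 + 160469 = 160472)
B - v((2*3)*(-2 - 3), 4)*4*4 = 160472 - (⅓)*4*4 = 160472 - 4*4/3 = 160472 - 1*16/3 = 160472 - 16/3 = 481400/3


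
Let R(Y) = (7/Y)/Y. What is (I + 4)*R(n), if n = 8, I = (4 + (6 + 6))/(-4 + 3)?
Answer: -21/16 ≈ -1.3125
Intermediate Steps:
I = -16 (I = (4 + 12)/(-1) = 16*(-1) = -16)
R(Y) = 7/Y**2
(I + 4)*R(n) = (-16 + 4)*(7/8**2) = -84/64 = -12*7/64 = -21/16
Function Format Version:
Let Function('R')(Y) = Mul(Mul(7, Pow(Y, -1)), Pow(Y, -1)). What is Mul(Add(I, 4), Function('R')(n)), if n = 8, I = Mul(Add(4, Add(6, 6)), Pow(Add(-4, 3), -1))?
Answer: Rational(-21, 16) ≈ -1.3125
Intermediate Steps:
I = -16 (I = Mul(Add(4, 12), Pow(-1, -1)) = Mul(16, -1) = -16)
Function('R')(Y) = Mul(7, Pow(Y, -2))
Mul(Add(I, 4), Function('R')(n)) = Mul(Add(-16, 4), Mul(7, Pow(8, -2))) = Mul(-12, Mul(7, Rational(1, 64))) = Mul(-12, Rational(7, 64)) = Rational(-21, 16)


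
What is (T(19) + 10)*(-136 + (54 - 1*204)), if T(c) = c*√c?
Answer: -2860 - 5434*√19 ≈ -26546.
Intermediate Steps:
T(c) = c^(3/2)
(T(19) + 10)*(-136 + (54 - 1*204)) = (19^(3/2) + 10)*(-136 + (54 - 1*204)) = (19*√19 + 10)*(-136 + (54 - 204)) = (10 + 19*√19)*(-136 - 150) = (10 + 19*√19)*(-286) = -2860 - 5434*√19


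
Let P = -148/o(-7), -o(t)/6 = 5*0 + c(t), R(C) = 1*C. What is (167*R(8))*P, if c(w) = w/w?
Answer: 98864/3 ≈ 32955.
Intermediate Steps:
R(C) = C
c(w) = 1
o(t) = -6 (o(t) = -6*(5*0 + 1) = -6*(0 + 1) = -6*1 = -6)
P = 74/3 (P = -148/(-6) = -148*(-1/6) = 74/3 ≈ 24.667)
(167*R(8))*P = (167*8)*(74/3) = 1336*(74/3) = 98864/3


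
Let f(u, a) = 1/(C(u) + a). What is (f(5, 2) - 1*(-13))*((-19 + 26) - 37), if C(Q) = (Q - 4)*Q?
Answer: -2760/7 ≈ -394.29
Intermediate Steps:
C(Q) = Q*(-4 + Q) (C(Q) = (-4 + Q)*Q = Q*(-4 + Q))
f(u, a) = 1/(a + u*(-4 + u)) (f(u, a) = 1/(u*(-4 + u) + a) = 1/(a + u*(-4 + u)))
(f(5, 2) - 1*(-13))*((-19 + 26) - 37) = (1/(2 + 5*(-4 + 5)) - 1*(-13))*((-19 + 26) - 37) = (1/(2 + 5*1) + 13)*(7 - 37) = (1/(2 + 5) + 13)*(-30) = (1/7 + 13)*(-30) = (⅐ + 13)*(-30) = (92/7)*(-30) = -2760/7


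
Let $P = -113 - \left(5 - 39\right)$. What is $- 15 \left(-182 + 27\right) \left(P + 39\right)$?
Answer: $-93000$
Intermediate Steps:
$P = -79$ ($P = -113 - \left(5 - 39\right) = -113 - -34 = -113 + 34 = -79$)
$- 15 \left(-182 + 27\right) \left(P + 39\right) = - 15 \left(-182 + 27\right) \left(-79 + 39\right) = - 15 \left(\left(-155\right) \left(-40\right)\right) = \left(-15\right) 6200 = -93000$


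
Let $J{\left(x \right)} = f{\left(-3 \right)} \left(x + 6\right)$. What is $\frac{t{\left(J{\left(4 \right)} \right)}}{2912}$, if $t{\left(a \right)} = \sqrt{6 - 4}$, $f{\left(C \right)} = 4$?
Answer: $\frac{\sqrt{2}}{2912} \approx 0.00048565$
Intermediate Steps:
$J{\left(x \right)} = 24 + 4 x$ ($J{\left(x \right)} = 4 \left(x + 6\right) = 4 \left(6 + x\right) = 24 + 4 x$)
$t{\left(a \right)} = \sqrt{2}$
$\frac{t{\left(J{\left(4 \right)} \right)}}{2912} = \frac{\sqrt{2}}{2912}$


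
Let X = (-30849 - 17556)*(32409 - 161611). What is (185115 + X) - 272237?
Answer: 6253935688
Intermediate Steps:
X = 6254022810 (X = -48405*(-129202) = 6254022810)
(185115 + X) - 272237 = (185115 + 6254022810) - 272237 = 6254207925 - 272237 = 6253935688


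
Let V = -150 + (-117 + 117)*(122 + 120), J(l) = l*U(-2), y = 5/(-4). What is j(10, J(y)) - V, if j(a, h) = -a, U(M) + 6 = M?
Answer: 140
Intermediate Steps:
U(M) = -6 + M
y = -5/4 (y = 5*(-1/4) = -5/4 ≈ -1.2500)
J(l) = -8*l (J(l) = l*(-6 - 2) = l*(-8) = -8*l)
V = -150 (V = -150 + 0*242 = -150 + 0 = -150)
j(10, J(y)) - V = -1*10 - 1*(-150) = -10 + 150 = 140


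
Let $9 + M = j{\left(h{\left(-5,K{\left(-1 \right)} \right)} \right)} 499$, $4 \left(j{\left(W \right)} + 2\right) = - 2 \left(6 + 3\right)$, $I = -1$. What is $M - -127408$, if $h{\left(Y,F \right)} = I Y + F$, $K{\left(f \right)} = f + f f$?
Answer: $\frac{248311}{2} \approx 1.2416 \cdot 10^{5}$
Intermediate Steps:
$K{\left(f \right)} = f + f^{2}$
$h{\left(Y,F \right)} = F - Y$ ($h{\left(Y,F \right)} = - Y + F = F - Y$)
$j{\left(W \right)} = - \frac{13}{2}$ ($j{\left(W \right)} = -2 + \frac{\left(-2\right) \left(6 + 3\right)}{4} = -2 + \frac{\left(-2\right) 9}{4} = -2 + \frac{1}{4} \left(-18\right) = -2 - \frac{9}{2} = - \frac{13}{2}$)
$M = - \frac{6505}{2}$ ($M = -9 - \frac{6487}{2} = - \frac{6505}{2} \approx -3252.5$)
$M - -127408 = - \frac{6505}{2} - -127408 = - \frac{6505}{2} + 127408 = \frac{248311}{2}$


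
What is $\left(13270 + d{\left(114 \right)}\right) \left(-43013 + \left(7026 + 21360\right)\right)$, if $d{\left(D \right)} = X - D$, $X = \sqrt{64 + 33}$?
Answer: $-192432812 - 14627 \sqrt{97} \approx -1.9258 \cdot 10^{8}$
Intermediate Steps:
$X = \sqrt{97} \approx 9.8489$
$d{\left(D \right)} = \sqrt{97} - D$
$\left(13270 + d{\left(114 \right)}\right) \left(-43013 + \left(7026 + 21360\right)\right) = \left(13270 + \left(\sqrt{97} - 114\right)\right) \left(-43013 + \left(7026 + 21360\right)\right) = \left(13270 - \left(114 - \sqrt{97}\right)\right) \left(-43013 + 28386\right) = \left(13270 - \left(114 - \sqrt{97}\right)\right) \left(-14627\right) = \left(13156 + \sqrt{97}\right) \left(-14627\right) = -192432812 - 14627 \sqrt{97}$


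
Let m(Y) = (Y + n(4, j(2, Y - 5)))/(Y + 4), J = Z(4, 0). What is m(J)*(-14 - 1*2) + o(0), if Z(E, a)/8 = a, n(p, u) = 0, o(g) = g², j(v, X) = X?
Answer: 0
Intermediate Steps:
Z(E, a) = 8*a
J = 0 (J = 8*0 = 0)
m(Y) = Y/(4 + Y) (m(Y) = (Y + 0)/(Y + 4) = Y/(4 + Y))
m(J)*(-14 - 1*2) + o(0) = (0/(4 + 0))*(-14 - 1*2) + 0² = (0/4)*(-14 - 2) + 0 = (0*(¼))*(-16) + 0 = 0*(-16) + 0 = 0 + 0 = 0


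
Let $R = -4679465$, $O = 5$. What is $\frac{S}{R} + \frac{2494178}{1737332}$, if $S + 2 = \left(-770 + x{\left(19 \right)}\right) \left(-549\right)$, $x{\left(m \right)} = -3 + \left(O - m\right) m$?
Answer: $\frac{762887774713}{580698877670} \approx 1.3137$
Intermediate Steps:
$x{\left(m \right)} = -3 + m \left(5 - m\right)$ ($x{\left(m \right)} = -3 + \left(5 - m\right) m = -3 + m \left(5 - m\right)$)
$S = 570409$ ($S = -2 + \left(-770 - 269\right) \left(-549\right) = -2 - -570411 = -2 + 570411 = 570409$)
$\frac{S}{R} + \frac{2494178}{1737332} = \frac{570409}{-4679465} + \frac{2494178}{1737332} = 570409 \left(- \frac{1}{4679465}\right) + 2494178 \cdot \frac{1}{1737332} = - \frac{81487}{668495} + \frac{1247089}{868666} = \frac{762887774713}{580698877670}$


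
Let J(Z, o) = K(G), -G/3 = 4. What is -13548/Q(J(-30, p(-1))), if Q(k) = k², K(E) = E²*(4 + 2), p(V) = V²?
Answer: -1129/62208 ≈ -0.018149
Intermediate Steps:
G = -12 (G = -3*4 = -12)
K(E) = 6*E² (K(E) = E²*6 = 6*E²)
J(Z, o) = 864 (J(Z, o) = 6*(-12)² = 6*144 = 864)
-13548/Q(J(-30, p(-1))) = -13548/(864²) = -13548/746496 = -13548*1/746496 = -1129/62208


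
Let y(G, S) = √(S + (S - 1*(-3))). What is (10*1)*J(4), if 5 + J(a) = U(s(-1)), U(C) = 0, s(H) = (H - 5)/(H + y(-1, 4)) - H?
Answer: -50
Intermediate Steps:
y(G, S) = √(3 + 2*S) (y(G, S) = √(S + (S + 3)) = √(S + (3 + S)) = √(3 + 2*S))
s(H) = -H + (-5 + H)/(H + √11) (s(H) = (H - 5)/(H + √(3 + 2*4)) - H = (-5 + H)/(H + √(3 + 8)) - H = (-5 + H)/(H + √11) - H = -H + (-5 + H)/(H + √11))
J(a) = -5 (J(a) = -5 + 0 = -5)
(10*1)*J(4) = (10*1)*(-5) = 10*(-5) = -50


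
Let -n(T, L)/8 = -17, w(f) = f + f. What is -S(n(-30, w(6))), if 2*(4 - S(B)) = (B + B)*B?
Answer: 18492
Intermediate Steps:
w(f) = 2*f
n(T, L) = 136 (n(T, L) = -8*(-17) = 136)
S(B) = 4 - B**2 (S(B) = 4 - (B + B)*B/2 = 4 - 2*B*B/2 = 4 - B**2)
-S(n(-30, w(6))) = -(4 - 1*136**2) = -(4 - 1*18496) = -(4 - 18496) = -1*(-18492) = 18492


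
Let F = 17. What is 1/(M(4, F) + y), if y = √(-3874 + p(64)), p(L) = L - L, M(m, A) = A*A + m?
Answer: 293/89723 - I*√3874/89723 ≈ 0.0032656 - 0.00069371*I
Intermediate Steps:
M(m, A) = m + A² (M(m, A) = A² + m = m + A²)
p(L) = 0
y = I*√3874 (y = √(-3874 + 0) = √(-3874) = I*√3874 ≈ 62.241*I)
1/(M(4, F) + y) = 1/((4 + 17²) + I*√3874) = 1/((4 + 289) + I*√3874) = 1/(293 + I*√3874)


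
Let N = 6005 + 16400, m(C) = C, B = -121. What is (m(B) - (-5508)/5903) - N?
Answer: -132965470/5903 ≈ -22525.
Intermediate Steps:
N = 22405
(m(B) - (-5508)/5903) - N = (-121 - (-5508)/5903) - 1*22405 = (-121 - (-5508)/5903) - 22405 = (-121 - 1*(-5508/5903)) - 22405 = (-121 + 5508/5903) - 22405 = -708755/5903 - 22405 = -132965470/5903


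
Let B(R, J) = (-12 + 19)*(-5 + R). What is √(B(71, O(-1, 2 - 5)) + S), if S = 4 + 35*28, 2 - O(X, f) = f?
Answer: √1446 ≈ 38.026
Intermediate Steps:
O(X, f) = 2 - f
B(R, J) = -35 + 7*R (B(R, J) = 7*(-5 + R) = -35 + 7*R)
S = 984 (S = 4 + 980 = 984)
√(B(71, O(-1, 2 - 5)) + S) = √((-35 + 7*71) + 984) = √((-35 + 497) + 984) = √(462 + 984) = √1446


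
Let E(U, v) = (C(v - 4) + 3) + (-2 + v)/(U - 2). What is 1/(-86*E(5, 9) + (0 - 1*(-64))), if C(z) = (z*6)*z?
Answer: -3/39884 ≈ -7.5218e-5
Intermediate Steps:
C(z) = 6*z² (C(z) = (6*z)*z = 6*z²)
E(U, v) = 3 + 6*(-4 + v)² + (-2 + v)/(-2 + U) (E(U, v) = (6*(v - 4)² + 3) + (-2 + v)/(U - 2) = (6*(-4 + v)² + 3) + (-2 + v)/(-2 + U) = (3 + 6*(-4 + v)²) + (-2 + v)/(-2 + U) = 3 + 6*(-4 + v)² + (-2 + v)/(-2 + U))
1/(-86*E(5, 9) + (0 - 1*(-64))) = 1/(-86*(-8 + 9 - 12*(-4 + 9)² + 3*5 + 6*5*(-4 + 9)²)/(-2 + 5) + (0 - 1*(-64))) = 1/(-86*(-8 + 9 - 12*5² + 15 + 6*5*5²)/3 + (0 + 64)) = 1/(-86*(-8 + 9 - 12*25 + 15 + 6*5*25)/3 + 64) = 1/(-86*(-8 + 9 - 300 + 15 + 750)/3 + 64) = 1/(-86*466/3 + 64) = 1/(-40076/3 + 64) = 1/(-39884/3) = -3/39884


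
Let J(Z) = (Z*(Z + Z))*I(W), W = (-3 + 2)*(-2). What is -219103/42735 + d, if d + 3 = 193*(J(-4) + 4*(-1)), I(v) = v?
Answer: 494523992/42735 ≈ 11572.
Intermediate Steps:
W = 2 (W = -1*(-2) = 2)
J(Z) = 4*Z**2 (J(Z) = (Z*(Z + Z))*2 = (Z*(2*Z))*2 = (2*Z**2)*2 = 4*Z**2)
d = 11577 (d = -3 + 193*(4*(-4)**2 + 4*(-1)) = -3 + 193*(4*16 - 4) = -3 + 193*(64 - 4) = -3 + 193*60 = -3 + 11580 = 11577)
-219103/42735 + d = -219103/42735 + 11577 = 494523992/42735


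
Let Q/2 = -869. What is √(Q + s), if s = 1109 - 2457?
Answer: I*√3086 ≈ 55.552*I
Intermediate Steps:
s = -1348
Q = -1738 (Q = 2*(-869) = -1738)
√(Q + s) = √(-1738 - 1348) = √(-3086) = I*√3086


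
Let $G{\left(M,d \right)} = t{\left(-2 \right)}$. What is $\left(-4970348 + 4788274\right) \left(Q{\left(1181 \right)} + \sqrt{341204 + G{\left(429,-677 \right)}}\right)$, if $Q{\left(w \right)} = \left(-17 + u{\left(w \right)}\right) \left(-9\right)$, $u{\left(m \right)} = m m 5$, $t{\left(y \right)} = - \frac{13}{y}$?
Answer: $11427709286808 - 91037 \sqrt{1364842} \approx 1.1428 \cdot 10^{13}$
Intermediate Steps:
$G{\left(M,d \right)} = \frac{13}{2}$ ($G{\left(M,d \right)} = - \frac{13}{-2} = \left(-13\right) \left(- \frac{1}{2}\right) = \frac{13}{2}$)
$u{\left(m \right)} = 5 m^{2}$ ($u{\left(m \right)} = m^{2} \cdot 5 = 5 m^{2}$)
$Q{\left(w \right)} = 153 - 45 w^{2}$ ($Q{\left(w \right)} = \left(-17 + 5 w^{2}\right) \left(-9\right) = 153 - 45 w^{2}$)
$\left(-4970348 + 4788274\right) \left(Q{\left(1181 \right)} + \sqrt{341204 + G{\left(429,-677 \right)}}\right) = \left(-4970348 + 4788274\right) \left(\left(153 - 45 \cdot 1181^{2}\right) + \sqrt{341204 + \frac{13}{2}}\right) = - 182074 \left(\left(153 - 62764245\right) + \sqrt{\frac{682421}{2}}\right) = - 182074 \left(\left(153 - 62764245\right) + \frac{\sqrt{1364842}}{2}\right) = - 182074 \left(-62764092 + \frac{\sqrt{1364842}}{2}\right) = 11427709286808 - 91037 \sqrt{1364842}$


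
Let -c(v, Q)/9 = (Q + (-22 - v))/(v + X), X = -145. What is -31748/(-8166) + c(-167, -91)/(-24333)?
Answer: 6695098487/1722095076 ≈ 3.8878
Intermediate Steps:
c(v, Q) = -9*(-22 + Q - v)/(-145 + v) (c(v, Q) = -9*(Q + (-22 - v))/(v - 145) = -9*(-22 + Q - v)/(-145 + v))
-31748/(-8166) + c(-167, -91)/(-24333) = -31748/(-8166) + (9*(22 - 167 - 1*(-91))/(-145 - 167))/(-24333) = -31748*(-1/8166) + (9*(22 - 167 + 91)/(-312))*(-1/24333) = 15874/4083 + (9*(-1/312)*(-54))*(-1/24333) = 15874/4083 + (81/52)*(-1/24333) = 15874/4083 - 27/421772 = 6695098487/1722095076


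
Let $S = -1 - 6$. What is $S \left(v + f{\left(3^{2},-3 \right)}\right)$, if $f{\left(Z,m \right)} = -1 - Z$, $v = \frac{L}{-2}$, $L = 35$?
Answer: $\frac{385}{2} \approx 192.5$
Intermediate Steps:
$v = - \frac{35}{2}$ ($v = \frac{35}{-2} = 35 \left(- \frac{1}{2}\right) = - \frac{35}{2} \approx -17.5$)
$S = -7$ ($S = -1 - 6 = -7$)
$S \left(v + f{\left(3^{2},-3 \right)}\right) = - 7 \left(- \frac{35}{2} - 10\right) = \left(-7\right) \left(- \frac{55}{2}\right) = \frac{385}{2}$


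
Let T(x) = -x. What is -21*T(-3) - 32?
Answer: -95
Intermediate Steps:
-21*T(-3) - 32 = -(-21)*(-3) - 32 = -21*3 - 32 = -63 - 32 = -95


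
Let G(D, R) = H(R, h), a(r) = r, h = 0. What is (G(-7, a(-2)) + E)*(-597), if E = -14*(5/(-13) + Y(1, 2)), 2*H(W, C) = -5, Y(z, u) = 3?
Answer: 607149/26 ≈ 23352.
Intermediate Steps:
H(W, C) = -5/2 (H(W, C) = (½)*(-5) = -5/2)
G(D, R) = -5/2
E = -476/13 (E = -14*(5/(-13) + 3) = -14*(5*(-1/13) + 3) = -14*(-5/13 + 3) = -14*34/13 = -476/13 ≈ -36.615)
(G(-7, a(-2)) + E)*(-597) = (-5/2 - 476/13)*(-597) = -1017/26*(-597) = 607149/26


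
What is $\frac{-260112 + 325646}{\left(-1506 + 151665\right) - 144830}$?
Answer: $\frac{65534}{5329} \approx 12.298$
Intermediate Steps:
$\frac{-260112 + 325646}{\left(-1506 + 151665\right) - 144830} = \frac{65534}{150159 - 144830} = \frac{65534}{5329}$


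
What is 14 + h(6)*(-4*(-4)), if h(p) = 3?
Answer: 62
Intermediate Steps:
14 + h(6)*(-4*(-4)) = 14 + 3*(-4*(-4)) = 14 + 3*16 = 14 + 48 = 62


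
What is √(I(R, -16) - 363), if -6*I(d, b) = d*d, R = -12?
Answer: 3*I*√43 ≈ 19.672*I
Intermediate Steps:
I(d, b) = -d²/6 (I(d, b) = -d*d/6 = -d²/6)
√(I(R, -16) - 363) = √(-⅙*(-12)² - 363) = √(-⅙*144 - 363) = √(-24 - 363) = √(-387) = 3*I*√43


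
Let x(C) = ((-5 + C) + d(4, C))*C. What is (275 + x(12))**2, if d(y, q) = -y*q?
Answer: 47089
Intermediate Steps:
d(y, q) = -q*y
x(C) = C*(-5 - 3*C) (x(C) = ((-5 + C) - 1*C*4)*C = ((-5 + C) - 4*C)*C = (-5 - 3*C)*C = C*(-5 - 3*C))
(275 + x(12))**2 = (275 - 1*12*(5 + 3*12))**2 = (275 - 1*12*(5 + 36))**2 = (275 - 1*12*41)**2 = (275 - 492)**2 = (-217)**2 = 47089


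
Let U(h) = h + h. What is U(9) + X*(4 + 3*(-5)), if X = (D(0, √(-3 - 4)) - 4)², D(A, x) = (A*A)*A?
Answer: -158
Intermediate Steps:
U(h) = 2*h
D(A, x) = A³ (D(A, x) = A²*A = A³)
X = 16 (X = (0³ - 4)² = (0 - 4)² = (-4)² = 16)
U(9) + X*(4 + 3*(-5)) = 2*9 + 16*(4 + 3*(-5)) = 18 + 16*(4 - 15) = 18 + 16*(-11) = 18 - 176 = -158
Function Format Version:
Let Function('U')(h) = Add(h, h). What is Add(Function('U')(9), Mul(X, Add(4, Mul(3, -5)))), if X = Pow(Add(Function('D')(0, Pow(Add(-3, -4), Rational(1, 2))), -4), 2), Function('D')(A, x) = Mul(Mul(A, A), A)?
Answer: -158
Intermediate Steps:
Function('U')(h) = Mul(2, h)
Function('D')(A, x) = Pow(A, 3) (Function('D')(A, x) = Mul(Pow(A, 2), A) = Pow(A, 3))
X = 16 (X = Pow(Add(Pow(0, 3), -4), 2) = Pow(Add(0, -4), 2) = Pow(-4, 2) = 16)
Add(Function('U')(9), Mul(X, Add(4, Mul(3, -5)))) = Add(Mul(2, 9), Mul(16, Add(4, Mul(3, -5)))) = Add(18, Mul(16, Add(4, -15))) = Add(18, Mul(16, -11)) = Add(18, -176) = -158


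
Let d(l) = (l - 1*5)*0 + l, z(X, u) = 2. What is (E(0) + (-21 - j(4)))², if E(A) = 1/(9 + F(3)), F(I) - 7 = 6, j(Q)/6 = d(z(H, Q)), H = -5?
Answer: 525625/484 ≈ 1086.0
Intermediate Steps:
d(l) = l (d(l) = (l - 5)*0 + l = (-5 + l)*0 + l = 0 + l = l)
j(Q) = 12 (j(Q) = 6*2 = 12)
F(I) = 13 (F(I) = 7 + 6 = 13)
E(A) = 1/22 (E(A) = 1/(9 + 13) = 1/22)
(E(0) + (-21 - j(4)))² = (1/22 + (-21 - 1*12))² = (1/22 + (-21 - 12))² = (1/22 - 33)² = (-725/22)² = 525625/484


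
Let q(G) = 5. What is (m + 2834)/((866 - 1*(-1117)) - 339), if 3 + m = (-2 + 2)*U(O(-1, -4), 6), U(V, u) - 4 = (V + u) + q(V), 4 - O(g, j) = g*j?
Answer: 2831/1644 ≈ 1.7220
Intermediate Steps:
O(g, j) = 4 - g*j
U(V, u) = 9 + V + u (U(V, u) = 4 + ((V + u) + 5) = 4 + (5 + V + u) = 9 + V + u)
m = -3 (m = -3 + (-2 + 2)*(9 + (4 - 1*(-1)*(-4)) + 6) = -3 + 0*(9 + (4 - 4) + 6) = -3 + 0*(9 + 0 + 6) = -3 + 0*15 = -3 + 0 = -3)
(m + 2834)/((866 - 1*(-1117)) - 339) = (-3 + 2834)/((866 - 1*(-1117)) - 339) = 2831/((866 + 1117) - 339) = 2831/(1983 - 339) = 2831/1644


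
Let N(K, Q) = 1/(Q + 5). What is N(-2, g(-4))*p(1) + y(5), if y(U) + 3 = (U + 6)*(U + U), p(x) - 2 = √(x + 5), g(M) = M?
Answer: 109 + √6 ≈ 111.45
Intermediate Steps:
N(K, Q) = 1/(5 + Q)
p(x) = 2 + √(5 + x) (p(x) = 2 + √(x + 5) = 2 + √(5 + x))
y(U) = -3 + 2*U*(6 + U) (y(U) = -3 + (U + 6)*(U + U) = -3 + (6 + U)*(2*U) = -3 + 2*U*(6 + U))
N(-2, g(-4))*p(1) + y(5) = (2 + √(5 + 1))/(5 - 4) + (-3 + 2*5² + 12*5) = (2 + √6)/1 + (-3 + 2*25 + 60) = 1*(2 + √6) + (-3 + 50 + 60) = (2 + √6) + 107 = 109 + √6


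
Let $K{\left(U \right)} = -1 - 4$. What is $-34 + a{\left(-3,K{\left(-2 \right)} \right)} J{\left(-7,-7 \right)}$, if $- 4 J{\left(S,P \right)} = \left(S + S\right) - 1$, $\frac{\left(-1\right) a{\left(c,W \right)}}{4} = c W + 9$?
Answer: $-394$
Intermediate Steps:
$K{\left(U \right)} = -5$
$a{\left(c,W \right)} = -36 - 4 W c$ ($a{\left(c,W \right)} = - 4 \left(c W + 9\right) = - 4 \left(W c + 9\right) = - 4 \left(9 + W c\right) = -36 - 4 W c$)
$J{\left(S,P \right)} = \frac{1}{4} - \frac{S}{2}$ ($J{\left(S,P \right)} = - \frac{\left(S + S\right) - 1}{4} = - \frac{2 S - 1}{4} = - \frac{-1 + 2 S}{4} = \frac{1}{4} - \frac{S}{2}$)
$-34 + a{\left(-3,K{\left(-2 \right)} \right)} J{\left(-7,-7 \right)} = -34 + \left(-36 - \left(-20\right) \left(-3\right)\right) \left(\frac{1}{4} - - \frac{7}{2}\right) = -34 + \left(-36 - 60\right) \left(\frac{1}{4} + \frac{7}{2}\right) = -34 - 360 = -394$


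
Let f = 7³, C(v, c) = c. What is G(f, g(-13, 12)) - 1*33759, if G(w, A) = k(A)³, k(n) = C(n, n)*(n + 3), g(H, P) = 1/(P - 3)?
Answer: -17940894767/531441 ≈ -33759.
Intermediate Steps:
g(H, P) = 1/(-3 + P)
k(n) = n*(3 + n) (k(n) = n*(n + 3) = n*(3 + n))
f = 343
G(w, A) = A³*(3 + A)³ (G(w, A) = (A*(3 + A))³ = A³*(3 + A)³)
G(f, g(-13, 12)) - 1*33759 = (1/(-3 + 12))³*(3 + 1/(-3 + 12))³ - 1*33759 = (1/9)³*(3 + 1/9)³ - 33759 = (⅑)³*(3 + ⅑)³ - 33759 = (28/9)³/729 - 33759 = (1/729)*(21952/729) - 33759 = 21952/531441 - 33759 = -17940894767/531441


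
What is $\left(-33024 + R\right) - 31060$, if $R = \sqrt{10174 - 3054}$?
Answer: $-64084 + 4 \sqrt{445} \approx -64000.0$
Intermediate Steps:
$R = 4 \sqrt{445}$ ($R = \sqrt{7120} = 4 \sqrt{445} \approx 84.38$)
$\left(-33024 + R\right) - 31060 = \left(-33024 + 4 \sqrt{445}\right) - 31060 = -64084 + 4 \sqrt{445}$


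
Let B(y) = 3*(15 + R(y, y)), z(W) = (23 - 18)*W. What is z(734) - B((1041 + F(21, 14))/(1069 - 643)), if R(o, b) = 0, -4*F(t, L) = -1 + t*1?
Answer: 3625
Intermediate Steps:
F(t, L) = 1/4 - t/4 (F(t, L) = -(-1 + t*1)/4 = -(-1 + t)/4 = 1/4 - t/4)
z(W) = 5*W
B(y) = 45 (B(y) = 3*(15 + 0) = 3*15 = 45)
z(734) - B((1041 + F(21, 14))/(1069 - 643)) = 5*734 - 1*45 = 3670 - 45 = 3625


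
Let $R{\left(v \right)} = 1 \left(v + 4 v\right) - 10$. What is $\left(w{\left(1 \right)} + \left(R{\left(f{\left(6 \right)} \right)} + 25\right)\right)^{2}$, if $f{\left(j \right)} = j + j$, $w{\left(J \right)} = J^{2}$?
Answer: $5776$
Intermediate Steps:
$f{\left(j \right)} = 2 j$
$R{\left(v \right)} = -10 + 5 v$ ($R{\left(v \right)} = 1 \cdot 5 v - 10 = 5 v - 10 = -10 + 5 v$)
$\left(w{\left(1 \right)} + \left(R{\left(f{\left(6 \right)} \right)} + 25\right)\right)^{2} = \left(1^{2} - \left(-15 - 10 \cdot 6\right)\right)^{2} = \left(1 + \left(\left(-10 + 5 \cdot 12\right) + 25\right)\right)^{2} = \left(1 + \left(\left(-10 + 60\right) + 25\right)\right)^{2} = \left(1 + \left(50 + 25\right)\right)^{2} = \left(1 + 75\right)^{2} = 76^{2} = 5776$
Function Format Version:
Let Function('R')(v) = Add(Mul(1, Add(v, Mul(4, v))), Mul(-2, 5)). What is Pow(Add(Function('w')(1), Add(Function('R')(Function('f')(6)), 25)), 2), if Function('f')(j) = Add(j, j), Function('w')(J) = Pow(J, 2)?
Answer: 5776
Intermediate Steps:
Function('f')(j) = Mul(2, j)
Function('R')(v) = Add(-10, Mul(5, v)) (Function('R')(v) = Add(Mul(1, Mul(5, v)), -10) = Add(Mul(5, v), -10) = Add(-10, Mul(5, v)))
Pow(Add(Function('w')(1), Add(Function('R')(Function('f')(6)), 25)), 2) = Pow(Add(Pow(1, 2), Add(Add(-10, Mul(5, Mul(2, 6))), 25)), 2) = Pow(Add(1, Add(Add(-10, Mul(5, 12)), 25)), 2) = Pow(Add(1, Add(Add(-10, 60), 25)), 2) = Pow(Add(1, Add(50, 25)), 2) = Pow(Add(1, 75), 2) = Pow(76, 2) = 5776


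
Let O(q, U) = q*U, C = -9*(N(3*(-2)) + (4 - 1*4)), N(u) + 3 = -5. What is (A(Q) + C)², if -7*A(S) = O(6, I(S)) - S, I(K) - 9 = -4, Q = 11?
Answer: 235225/49 ≈ 4800.5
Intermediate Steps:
N(u) = -8 (N(u) = -3 - 5 = -8)
C = 72 (C = -9*(-8 + (4 - 1*4)) = -9*(-8 + (4 - 4)) = -9*(-8 + 0) = -9*(-8) = 72)
I(K) = 5 (I(K) = 9 - 4 = 5)
O(q, U) = U*q
A(S) = -30/7 + S/7 (A(S) = -(5*6 - S)/7 = -(30 - S)/7 = -30/7 + S/7)
(A(Q) + C)² = ((-30/7 + (⅐)*11) + 72)² = ((-30/7 + 11/7) + 72)² = (-19/7 + 72)² = (485/7)² = 235225/49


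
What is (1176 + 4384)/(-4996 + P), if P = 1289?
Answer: -5560/3707 ≈ -1.4999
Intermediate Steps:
(1176 + 4384)/(-4996 + P) = (1176 + 4384)/(-4996 + 1289) = 5560/(-3707) = 5560*(-1/3707) = -5560/3707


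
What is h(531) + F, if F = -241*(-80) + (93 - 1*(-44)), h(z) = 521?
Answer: 19938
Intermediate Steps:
F = 19417 (F = 19280 + (93 + 44) = 19280 + 137 = 19417)
h(531) + F = 521 + 19417 = 19938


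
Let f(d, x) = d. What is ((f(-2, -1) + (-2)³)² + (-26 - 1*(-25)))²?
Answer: 9801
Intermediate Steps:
((f(-2, -1) + (-2)³)² + (-26 - 1*(-25)))² = ((-2 + (-2)³)² + (-26 - 1*(-25)))² = ((-2 - 8)² + (-26 + 25))² = ((-10)² - 1)² = (100 - 1)² = 99² = 9801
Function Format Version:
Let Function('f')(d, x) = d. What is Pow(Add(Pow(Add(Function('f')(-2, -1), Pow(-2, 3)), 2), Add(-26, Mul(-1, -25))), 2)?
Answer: 9801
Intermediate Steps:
Pow(Add(Pow(Add(Function('f')(-2, -1), Pow(-2, 3)), 2), Add(-26, Mul(-1, -25))), 2) = Pow(Add(Pow(Add(-2, Pow(-2, 3)), 2), Add(-26, Mul(-1, -25))), 2) = Pow(Add(Pow(Add(-2, -8), 2), Add(-26, 25)), 2) = Pow(Add(Pow(-10, 2), -1), 2) = Pow(Add(100, -1), 2) = Pow(99, 2) = 9801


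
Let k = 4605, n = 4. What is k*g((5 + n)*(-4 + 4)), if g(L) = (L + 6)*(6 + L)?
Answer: 165780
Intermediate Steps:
g(L) = (6 + L)² (g(L) = (6 + L)*(6 + L) = (6 + L)²)
k*g((5 + n)*(-4 + 4)) = 4605*(6 + (5 + 4)*(-4 + 4))² = 4605*(6 + 9*0)² = 4605*(6 + 0)² = 4605*6² = 4605*36 = 165780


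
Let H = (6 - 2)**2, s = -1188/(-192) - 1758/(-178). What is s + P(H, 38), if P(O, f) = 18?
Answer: 48507/1424 ≈ 34.064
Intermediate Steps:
s = 22875/1424 (s = -1188*(-1/192) - 1758*(-1/178) = 99/16 + 879/89 = 22875/1424 ≈ 16.064)
H = 16 (H = 4**2 = 16)
s + P(H, 38) = 22875/1424 + 18 = 48507/1424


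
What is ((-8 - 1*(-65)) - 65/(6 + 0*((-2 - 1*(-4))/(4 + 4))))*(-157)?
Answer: -43489/6 ≈ -7248.2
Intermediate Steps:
((-8 - 1*(-65)) - 65/(6 + 0*((-2 - 1*(-4))/(4 + 4))))*(-157) = ((-8 + 65) - 65/(6 + 0*((-2 + 4)/8)))*(-157) = (57 - 65/(6 + 0*(2*(1/8))))*(-157) = (57 - 65/(6 + 0*(1/4)))*(-157) = (57 - 65/(6 + 0))*(-157) = (57 - 65/6)*(-157) = (277/6)*(-157) = -43489/6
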